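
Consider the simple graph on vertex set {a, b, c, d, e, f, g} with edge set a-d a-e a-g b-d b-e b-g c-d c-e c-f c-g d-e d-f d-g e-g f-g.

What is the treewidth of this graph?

3

A width-3 tree decomposition is:
Bags: B1 = {c, d, e, g}  B2 = {a, d, e, g}  B3 = {c, d, f, g}  B4 = {b, d, e, g}
Tree: B1–B2, B1–B3, B2–B4
Each bag holds 4 vertices, so the decomposition has width 3, which upper-bounds the treewidth. Conversely, {c, d, e, g} is a clique of size 4, and the vertices of any clique must share a bag in every tree decomposition; so some bag has ≥ 4 vertices and tw(G) ≥ 3. Therefore the treewidth is 3.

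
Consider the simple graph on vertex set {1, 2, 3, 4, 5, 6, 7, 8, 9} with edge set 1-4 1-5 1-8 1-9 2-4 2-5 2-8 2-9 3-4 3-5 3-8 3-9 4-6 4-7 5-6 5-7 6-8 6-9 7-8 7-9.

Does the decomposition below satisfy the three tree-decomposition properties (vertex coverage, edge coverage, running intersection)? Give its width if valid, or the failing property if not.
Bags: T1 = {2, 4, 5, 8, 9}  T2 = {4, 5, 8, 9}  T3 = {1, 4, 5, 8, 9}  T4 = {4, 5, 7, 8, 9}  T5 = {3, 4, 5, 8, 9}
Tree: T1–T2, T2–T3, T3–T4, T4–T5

A tree decomposition must satisfy three properties: every vertex lies in some bag; for every edge, both endpoints lie together in some bag; and for every vertex, the bags containing it form a connected subtree. Here vertex 6 appears in no bag, so the decomposition is invalid.

No — vertex 6 appears in no bag.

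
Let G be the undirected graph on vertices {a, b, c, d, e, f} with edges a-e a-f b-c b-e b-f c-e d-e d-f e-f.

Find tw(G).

A width-2 tree decomposition is:
Bags: B1 = {b, e, f}  B2 = {a, e, f}  B3 = {b, c, e}  B4 = {d, e, f}
Tree: B1–B2, B1–B3, B1–B4
Each bag holds 3 vertices, so the decomposition has width 2, which upper-bounds the treewidth. On the other hand G contains the 3-clique {b, c, e}. A clique must lie in a single bag of any decomposition, so no decomposition can have width below 2. Combining the bounds, tw(G) = 2.

2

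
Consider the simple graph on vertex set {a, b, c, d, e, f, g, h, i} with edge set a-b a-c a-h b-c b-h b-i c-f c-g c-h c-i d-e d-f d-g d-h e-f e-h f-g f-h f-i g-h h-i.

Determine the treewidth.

3

A width-3 tree decomposition is:
Bags: B1 = {d, f, g, h}  B2 = {c, f, g, h}  B3 = {d, e, f, h}  B4 = {c, f, h, i}  B5 = {b, c, h, i}  B6 = {a, b, c, h}
Tree: B1–B2, B1–B3, B2–B4, B4–B5, B5–B6
Each bag holds 4 vertices, so the decomposition has width 3, which upper-bounds the treewidth. For the lower bound, the 4 vertices {a, b, c, h} are pairwise adjacent, and any tree decomposition puts a clique entirely inside one bag — forcing width ≥ 3. The upper and lower bounds meet at 3, so that is the treewidth.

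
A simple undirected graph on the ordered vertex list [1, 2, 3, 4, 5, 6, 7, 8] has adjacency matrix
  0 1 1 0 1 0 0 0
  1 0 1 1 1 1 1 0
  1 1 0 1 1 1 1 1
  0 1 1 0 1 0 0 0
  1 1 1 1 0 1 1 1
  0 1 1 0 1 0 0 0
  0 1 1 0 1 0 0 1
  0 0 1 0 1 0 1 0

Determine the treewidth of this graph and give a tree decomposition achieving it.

Each bag holds 4 vertices, so the decomposition has width 3, which upper-bounds the treewidth. Conversely, {3, 5, 7, 8} is a clique of size 4, and the vertices of any clique must share a bag in every tree decomposition; so some bag has ≥ 4 vertices and tw(G) ≥ 3. The upper and lower bounds meet at 3, so that is the treewidth.

Treewidth 3.
One optimal decomposition is:
Bags: B1 = {2, 3, 4, 5}  B2 = {1, 2, 3, 5}  B3 = {2, 3, 5, 7}  B4 = {2, 3, 5, 6}  B5 = {3, 5, 7, 8}
Tree: B1–B2, B1–B3, B3–B4, B3–B5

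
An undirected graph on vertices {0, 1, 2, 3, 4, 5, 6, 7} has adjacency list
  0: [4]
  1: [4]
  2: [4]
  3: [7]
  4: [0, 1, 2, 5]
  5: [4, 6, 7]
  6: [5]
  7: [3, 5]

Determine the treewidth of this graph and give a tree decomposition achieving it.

Treewidth 1.
One optimal decomposition is:
Bags: B1 = {5, 6}  B2 = {5, 7}  B3 = {3, 7}  B4 = {4, 5}  B5 = {1, 4}  B6 = {2, 4}  B7 = {0, 4}
Tree: B1–B2, B2–B3, B2–B4, B4–B5, B4–B6, B5–B7

Every bag has size at most 2, so the width is 2 − 1 = 1 and tw(G) ≤ 1. G has an edge, so its treewidth is at least 1. Combining the bounds, tw(G) = 1.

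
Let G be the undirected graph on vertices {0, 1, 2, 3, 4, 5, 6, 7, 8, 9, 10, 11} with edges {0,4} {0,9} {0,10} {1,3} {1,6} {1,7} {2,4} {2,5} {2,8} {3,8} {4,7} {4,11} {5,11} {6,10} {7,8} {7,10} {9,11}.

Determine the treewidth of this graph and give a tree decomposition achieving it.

Treewidth 3.
One such decomposition:
Bags: B1 = {0, 5, 9, 11}  B2 = {0, 4, 5, 11}  B3 = {0, 2, 4, 5}  B4 = {0, 2, 4, 10}  B5 = {2, 4, 7, 10}  B6 = {2, 7, 8, 10}  B7 = {6, 7, 8, 10}  B8 = {1, 6, 7, 8}  B9 = {1, 3, 6, 8}
Tree: B1–B2, B2–B3, B3–B4, B4–B5, B5–B6, B6–B7, B7–B8, B8–B9

Every bag has size at most 4, so the width is 4 − 1 = 3 and tw(G) ≤ 3. For the lower bound: the 4 vertex sets {5,9,11}, {0}, {4}, {2,7,8,10} are disjoint, each induces a connected subgraph, and every pair is joined by at least one edge of G. Contracting each set to a single vertex therefore yields K_{4} as a minor, and since treewidth is minor-monotone, tw(G) ≥ tw(K_{4}) = 3. Hence tw(G) = 3 exactly.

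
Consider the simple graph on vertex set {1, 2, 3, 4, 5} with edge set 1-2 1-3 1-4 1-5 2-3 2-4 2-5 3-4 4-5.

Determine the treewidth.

A width-3 tree decomposition is:
Bags: B1 = {1, 2, 3, 4}  B2 = {1, 2, 4, 5}
Tree: B1–B2
The largest bag has 4 vertices, giving width 3; this decomposition certifies tw(G) ≤ 3. For the lower bound, the 4 vertices {1, 2, 3, 4} are pairwise adjacent, and any tree decomposition puts a clique entirely inside one bag — forcing width ≥ 3. Therefore the treewidth is 3.

3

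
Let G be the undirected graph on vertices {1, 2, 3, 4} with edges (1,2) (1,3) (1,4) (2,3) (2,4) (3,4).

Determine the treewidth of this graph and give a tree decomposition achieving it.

A single bag containing all 4 vertices is trivially a valid decomposition of width 3. On the other hand G contains the 4-clique {1, 2, 3, 4}. A clique must lie in a single bag of any decomposition, so no decomposition can have width below 3. Therefore the treewidth is 3.

Treewidth 3.
Bags: B1 = {1, 2, 3, 4}
Tree: (single bag)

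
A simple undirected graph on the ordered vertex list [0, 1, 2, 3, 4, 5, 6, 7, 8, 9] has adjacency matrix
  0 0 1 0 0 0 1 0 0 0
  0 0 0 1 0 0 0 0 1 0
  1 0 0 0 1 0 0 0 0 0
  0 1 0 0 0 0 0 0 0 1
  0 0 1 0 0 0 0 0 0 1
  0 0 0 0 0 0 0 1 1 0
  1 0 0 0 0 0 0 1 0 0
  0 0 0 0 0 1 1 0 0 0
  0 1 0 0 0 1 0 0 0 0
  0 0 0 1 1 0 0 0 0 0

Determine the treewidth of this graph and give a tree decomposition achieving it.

Each bag holds 3 vertices, so the decomposition has width 2, which upper-bounds the treewidth. Since 3–9–4–2–0–6–7–5–8–1–3 is a cycle in G, G is not acyclic. Forests are exactly the graphs of treewidth ≤ 1, so tw(G) ≥ 2. Hence tw(G) = 2 exactly.

Treewidth 2.
Bags: B1 = {3, 4, 9}  B2 = {2, 3, 4}  B3 = {0, 2, 3}  B4 = {0, 3, 6}  B5 = {3, 6, 7}  B6 = {3, 5, 7}  B7 = {3, 5, 8}  B8 = {1, 3, 8}
Tree: B1–B2, B2–B3, B3–B4, B4–B5, B5–B6, B6–B7, B7–B8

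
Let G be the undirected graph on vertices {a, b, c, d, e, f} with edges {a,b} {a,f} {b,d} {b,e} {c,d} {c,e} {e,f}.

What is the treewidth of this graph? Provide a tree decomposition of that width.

Treewidth 2.
One optimal decomposition is:
Bags: B1 = {a, b, f}  B2 = {b, e, f}  B3 = {b, d, e}  B4 = {c, d, e}
Tree: B1–B2, B2–B3, B3–B4

Each bag holds 3 vertices, so the decomposition has width 2, which upper-bounds the treewidth. The edges a–f–e–b–a form a cycle, so G is not a tree and its treewidth is at least 2. The upper and lower bounds meet at 2, so that is the treewidth.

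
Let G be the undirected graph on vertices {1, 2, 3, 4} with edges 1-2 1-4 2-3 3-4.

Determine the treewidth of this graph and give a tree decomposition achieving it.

Each bag holds 3 vertices, so the decomposition has width 2, which upper-bounds the treewidth. Since 4–3–2–1–4 is a cycle in G, G is not acyclic. Forests are exactly the graphs of treewidth ≤ 1, so tw(G) ≥ 2. Hence tw(G) = 2 exactly.

Treewidth 2.
One such decomposition:
Bags: B1 = {2, 3, 4}  B2 = {1, 2, 4}
Tree: B1–B2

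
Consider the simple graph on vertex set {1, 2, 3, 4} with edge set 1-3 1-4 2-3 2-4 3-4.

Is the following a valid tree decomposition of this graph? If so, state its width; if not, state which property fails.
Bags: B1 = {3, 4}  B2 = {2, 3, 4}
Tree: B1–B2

No — vertex 1 appears in no bag.

A tree decomposition must satisfy three properties: every vertex lies in some bag; for every edge, both endpoints lie together in some bag; and for every vertex, the bags containing it form a connected subtree. Here vertex 1 appears in no bag, so the decomposition is invalid.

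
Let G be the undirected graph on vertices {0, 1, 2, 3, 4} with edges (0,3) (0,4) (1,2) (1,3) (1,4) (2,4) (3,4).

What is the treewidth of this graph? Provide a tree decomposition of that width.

Every bag has size at most 3, so the width is 3 − 1 = 2 and tw(G) ≤ 2. Conversely, {0, 3, 4} is a clique of size 3, and the vertices of any clique must share a bag in every tree decomposition; so some bag has ≥ 3 vertices and tw(G) ≥ 2. Therefore the treewidth is 2.

Treewidth 2.
One optimal decomposition is:
Bags: B1 = {1, 3, 4}  B2 = {0, 3, 4}  B3 = {1, 2, 4}
Tree: B1–B2, B1–B3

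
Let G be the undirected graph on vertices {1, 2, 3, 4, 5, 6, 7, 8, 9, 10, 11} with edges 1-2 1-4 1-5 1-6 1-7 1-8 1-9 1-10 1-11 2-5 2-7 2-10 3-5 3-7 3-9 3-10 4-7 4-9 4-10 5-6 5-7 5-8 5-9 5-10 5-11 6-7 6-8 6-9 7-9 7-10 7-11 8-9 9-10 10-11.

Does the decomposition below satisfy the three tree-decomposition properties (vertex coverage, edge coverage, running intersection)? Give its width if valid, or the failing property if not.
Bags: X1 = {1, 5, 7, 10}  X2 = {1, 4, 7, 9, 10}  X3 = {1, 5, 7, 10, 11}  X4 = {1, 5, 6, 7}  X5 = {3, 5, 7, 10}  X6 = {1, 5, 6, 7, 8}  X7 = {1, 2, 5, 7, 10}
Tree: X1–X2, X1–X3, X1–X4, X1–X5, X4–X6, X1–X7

No — edge (9,5) lies in no bag.

A tree decomposition must satisfy three properties: every vertex lies in some bag; for every edge, both endpoints lie together in some bag; and for every vertex, the bags containing it form a connected subtree. Here edge (9,5) lies in no bag, so the decomposition is invalid.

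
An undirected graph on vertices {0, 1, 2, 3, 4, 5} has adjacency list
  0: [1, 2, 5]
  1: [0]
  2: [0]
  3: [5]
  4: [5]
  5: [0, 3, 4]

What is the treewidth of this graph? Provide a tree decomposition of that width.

Each bag holds 2 vertices, so the decomposition has width 1, which upper-bounds the treewidth. Any graph with an edge has treewidth ≥ 1, and G has the edge 5–0. The upper and lower bounds meet at 1, so that is the treewidth.

Treewidth 1.
Bags: B1 = {0, 5}  B2 = {3, 5}  B3 = {0, 2}  B4 = {0, 1}  B5 = {4, 5}
Tree: B1–B2, B1–B3, B3–B4, B1–B5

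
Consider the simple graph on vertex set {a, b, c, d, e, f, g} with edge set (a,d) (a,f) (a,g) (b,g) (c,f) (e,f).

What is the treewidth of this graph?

1

A width-1 tree decomposition is:
Bags: B1 = {a, f}  B2 = {a, g}  B3 = {a, d}  B4 = {e, f}  B5 = {b, g}  B6 = {c, f}
Tree: B1–B2, B2–B3, B1–B4, B2–B5, B4–B6
The largest bag has 2 vertices, giving width 1; this decomposition certifies tw(G) ≤ 1. Any graph with an edge has treewidth ≥ 1, and G has the edge f–a. The upper and lower bounds meet at 1, so that is the treewidth.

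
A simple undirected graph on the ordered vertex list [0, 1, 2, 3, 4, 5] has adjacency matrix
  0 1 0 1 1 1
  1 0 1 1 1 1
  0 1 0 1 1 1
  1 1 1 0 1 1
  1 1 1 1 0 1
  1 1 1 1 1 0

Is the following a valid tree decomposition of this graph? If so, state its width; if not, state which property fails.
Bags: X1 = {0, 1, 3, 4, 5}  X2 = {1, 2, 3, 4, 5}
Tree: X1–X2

Yes; width 4.

Vertex coverage: the bags together contain {0, 1, 2, 3, 4, 5}, the full vertex set. Edge coverage: each edge of G has both endpoints in at least one bag. Running intersection: for every vertex, the bags containing it form a connected subtree. All three properties hold, so this is a valid tree decomposition of width max|bag| − 1 = 4, and hence tw(G) ≤ 4.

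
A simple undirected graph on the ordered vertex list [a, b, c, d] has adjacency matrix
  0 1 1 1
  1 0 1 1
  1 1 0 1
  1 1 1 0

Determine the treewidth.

3

A width-3 tree decomposition is:
Bags: B1 = {a, b, c, d}
Tree: (single bag)
A single bag containing all 4 vertices is trivially a valid decomposition of width 3. On the other hand G contains the 4-clique {a, b, c, d}. A clique must lie in a single bag of any decomposition, so no decomposition can have width below 3. Hence tw(G) = 3 exactly.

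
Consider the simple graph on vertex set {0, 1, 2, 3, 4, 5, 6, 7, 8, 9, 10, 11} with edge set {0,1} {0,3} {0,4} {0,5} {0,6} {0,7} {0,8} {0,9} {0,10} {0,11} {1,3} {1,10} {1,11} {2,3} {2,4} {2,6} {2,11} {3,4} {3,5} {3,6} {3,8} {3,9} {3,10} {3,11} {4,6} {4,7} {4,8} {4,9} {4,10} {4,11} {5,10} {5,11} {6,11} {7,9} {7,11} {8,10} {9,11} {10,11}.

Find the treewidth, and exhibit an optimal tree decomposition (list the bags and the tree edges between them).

Each bag holds 5 vertices, so the decomposition has width 4, which upper-bounds the treewidth. On the other hand G contains the 5-clique {0, 3, 4, 8, 10}. A clique must lie in a single bag of any decomposition, so no decomposition can have width below 4. Combining the bounds, tw(G) = 4.

Treewidth 4.
One optimal decomposition is:
Bags: B1 = {0, 3, 4, 6, 11}  B2 = {0, 3, 4, 9, 11}  B3 = {0, 3, 4, 10, 11}  B4 = {0, 3, 5, 10, 11}  B5 = {0, 4, 7, 9, 11}  B6 = {0, 1, 3, 10, 11}  B7 = {2, 3, 4, 6, 11}  B8 = {0, 3, 4, 8, 10}
Tree: B1–B2, B1–B3, B3–B4, B2–B5, B4–B6, B1–B7, B3–B8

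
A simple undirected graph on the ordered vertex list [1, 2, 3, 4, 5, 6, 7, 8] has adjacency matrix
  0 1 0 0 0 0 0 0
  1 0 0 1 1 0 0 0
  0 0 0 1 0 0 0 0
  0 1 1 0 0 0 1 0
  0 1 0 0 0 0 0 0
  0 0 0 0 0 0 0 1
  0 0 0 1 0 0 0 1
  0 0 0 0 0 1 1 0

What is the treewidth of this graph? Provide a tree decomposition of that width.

The largest bag has 2 vertices, giving width 1; this decomposition certifies tw(G) ≤ 1. G has an edge, so its treewidth is at least 1. Therefore the treewidth is 1.

Treewidth 1.
One optimal decomposition is:
Bags: B1 = {2, 5}  B2 = {2, 4}  B3 = {4, 7}  B4 = {1, 2}  B5 = {3, 4}  B6 = {7, 8}  B7 = {6, 8}
Tree: B1–B2, B2–B3, B1–B4, B2–B5, B3–B6, B6–B7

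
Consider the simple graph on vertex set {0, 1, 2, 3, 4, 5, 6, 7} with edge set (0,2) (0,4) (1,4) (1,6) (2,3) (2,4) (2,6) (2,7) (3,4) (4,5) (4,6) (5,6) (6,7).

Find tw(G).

2

A width-2 tree decomposition is:
Bags: B1 = {4, 5, 6}  B2 = {2, 4, 6}  B3 = {2, 6, 7}  B4 = {1, 4, 6}  B5 = {0, 2, 4}  B6 = {2, 3, 4}
Tree: B1–B2, B2–B3, B2–B4, B2–B5, B5–B6
The largest bag has 3 vertices, giving width 2; this decomposition certifies tw(G) ≤ 2. On the other hand G contains the 3-clique {1, 4, 6}. A clique must lie in a single bag of any decomposition, so no decomposition can have width below 2. The upper and lower bounds meet at 2, so that is the treewidth.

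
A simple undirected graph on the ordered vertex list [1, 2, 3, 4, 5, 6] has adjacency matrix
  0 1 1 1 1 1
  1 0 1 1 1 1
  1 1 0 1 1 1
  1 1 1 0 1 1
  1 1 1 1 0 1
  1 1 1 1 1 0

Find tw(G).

5

A width-5 tree decomposition is:
Bags: B1 = {1, 2, 3, 4, 5, 6}
Tree: (single bag)
With just one bag of size 6, the width is 6 − 1 = 5, so tw(G) ≤ 5. Conversely, {1, 2, 3, 4, 5, 6} is a clique of size 6, and the vertices of any clique must share a bag in every tree decomposition; so some bag has ≥ 6 vertices and tw(G) ≥ 5. Combining the bounds, tw(G) = 5.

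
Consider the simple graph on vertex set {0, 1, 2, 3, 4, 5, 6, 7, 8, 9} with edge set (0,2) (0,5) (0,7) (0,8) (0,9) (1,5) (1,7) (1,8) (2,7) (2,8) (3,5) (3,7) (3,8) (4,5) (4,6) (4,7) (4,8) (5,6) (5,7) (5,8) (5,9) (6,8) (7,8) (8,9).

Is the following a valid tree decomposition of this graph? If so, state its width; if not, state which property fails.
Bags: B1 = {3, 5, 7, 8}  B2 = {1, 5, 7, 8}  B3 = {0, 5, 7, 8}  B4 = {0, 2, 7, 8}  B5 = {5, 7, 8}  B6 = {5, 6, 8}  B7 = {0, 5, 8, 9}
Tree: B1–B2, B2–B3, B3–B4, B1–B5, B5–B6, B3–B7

No — vertex 4 appears in no bag.

A tree decomposition must satisfy three properties: every vertex lies in some bag; for every edge, both endpoints lie together in some bag; and for every vertex, the bags containing it form a connected subtree. Here vertex 4 appears in no bag, so the decomposition is invalid.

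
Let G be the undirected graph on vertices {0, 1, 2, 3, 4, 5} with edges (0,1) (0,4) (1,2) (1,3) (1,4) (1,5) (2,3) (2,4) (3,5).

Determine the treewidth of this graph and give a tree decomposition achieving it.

Treewidth 2.
One optimal decomposition is:
Bags: B1 = {1, 3, 5}  B2 = {1, 2, 3}  B3 = {1, 2, 4}  B4 = {0, 1, 4}
Tree: B1–B2, B2–B3, B3–B4

Every bag has size at most 3, so the width is 3 − 1 = 2 and tw(G) ≤ 2. On the other hand G contains the 3-clique {0, 1, 4}. A clique must lie in a single bag of any decomposition, so no decomposition can have width below 2. Therefore the treewidth is 2.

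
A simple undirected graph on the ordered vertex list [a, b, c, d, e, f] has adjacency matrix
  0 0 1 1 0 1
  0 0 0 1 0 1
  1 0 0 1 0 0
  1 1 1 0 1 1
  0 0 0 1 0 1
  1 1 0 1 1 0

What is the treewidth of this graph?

2

A width-2 tree decomposition is:
Bags: B1 = {a, d, f}  B2 = {d, e, f}  B3 = {a, c, d}  B4 = {b, d, f}
Tree: B1–B2, B1–B3, B1–B4
Every bag has size at most 3, so the width is 3 − 1 = 2 and tw(G) ≤ 2. For the lower bound, the 3 vertices {a, c, d} are pairwise adjacent, and any tree decomposition puts a clique entirely inside one bag — forcing width ≥ 2. Combining the bounds, tw(G) = 2.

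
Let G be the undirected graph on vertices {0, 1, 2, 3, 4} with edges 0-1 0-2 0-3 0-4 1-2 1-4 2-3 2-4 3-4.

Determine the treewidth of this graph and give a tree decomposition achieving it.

Treewidth 3.
One optimal decomposition is:
Bags: B1 = {0, 2, 3, 4}  B2 = {0, 1, 2, 4}
Tree: B1–B2

Every bag has size at most 4, so the width is 4 − 1 = 3 and tw(G) ≤ 3. For the lower bound, the 4 vertices {0, 1, 2, 4} are pairwise adjacent, and any tree decomposition puts a clique entirely inside one bag — forcing width ≥ 3. The upper and lower bounds meet at 3, so that is the treewidth.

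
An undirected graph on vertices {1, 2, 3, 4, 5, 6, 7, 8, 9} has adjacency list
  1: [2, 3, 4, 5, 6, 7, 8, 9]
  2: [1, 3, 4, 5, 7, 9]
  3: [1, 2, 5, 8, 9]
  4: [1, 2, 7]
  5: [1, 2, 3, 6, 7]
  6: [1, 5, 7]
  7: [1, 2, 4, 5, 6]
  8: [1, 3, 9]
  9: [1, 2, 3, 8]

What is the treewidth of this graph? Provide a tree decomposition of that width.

Treewidth 3.
One such decomposition:
Bags: B1 = {1, 2, 3, 5}  B2 = {1, 2, 5, 7}  B3 = {1, 2, 3, 9}  B4 = {1, 2, 4, 7}  B5 = {1, 5, 6, 7}  B6 = {1, 3, 8, 9}
Tree: B1–B2, B1–B3, B2–B4, B2–B5, B3–B6

The largest bag has 4 vertices, giving width 3; this decomposition certifies tw(G) ≤ 3. For the lower bound, the 4 vertices {1, 3, 8, 9} are pairwise adjacent, and any tree decomposition puts a clique entirely inside one bag — forcing width ≥ 3. Hence tw(G) = 3 exactly.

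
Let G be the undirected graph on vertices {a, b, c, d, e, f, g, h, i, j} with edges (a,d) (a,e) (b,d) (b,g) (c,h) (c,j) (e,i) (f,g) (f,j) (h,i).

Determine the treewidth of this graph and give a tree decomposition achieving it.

The largest bag has 3 vertices, giving width 2; this decomposition certifies tw(G) ≤ 2. The edges i–e–a–d–b–g–f–j–c–h–i form a cycle, so G is not a tree and its treewidth is at least 2. Hence tw(G) = 2 exactly.

Treewidth 2.
One such decomposition:
Bags: B1 = {a, e, i}  B2 = {a, d, i}  B3 = {b, d, i}  B4 = {b, g, i}  B5 = {f, g, i}  B6 = {f, i, j}  B7 = {c, i, j}  B8 = {c, h, i}
Tree: B1–B2, B2–B3, B3–B4, B4–B5, B5–B6, B6–B7, B7–B8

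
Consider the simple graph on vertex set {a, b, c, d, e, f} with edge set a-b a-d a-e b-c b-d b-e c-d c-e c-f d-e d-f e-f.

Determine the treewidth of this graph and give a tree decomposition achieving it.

Treewidth 3.
One optimal decomposition is:
Bags: B1 = {b, c, d, e}  B2 = {c, d, e, f}  B3 = {a, b, d, e}
Tree: B1–B2, B1–B3

Each bag holds 4 vertices, so the decomposition has width 3, which upper-bounds the treewidth. Conversely, {c, d, e, f} is a clique of size 4, and the vertices of any clique must share a bag in every tree decomposition; so some bag has ≥ 4 vertices and tw(G) ≥ 3. Combining the bounds, tw(G) = 3.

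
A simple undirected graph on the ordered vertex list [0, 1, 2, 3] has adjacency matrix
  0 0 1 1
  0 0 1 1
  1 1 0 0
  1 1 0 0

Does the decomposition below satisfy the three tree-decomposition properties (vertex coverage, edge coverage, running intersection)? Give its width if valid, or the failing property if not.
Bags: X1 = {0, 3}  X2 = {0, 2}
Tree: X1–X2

No — vertex 1 appears in no bag.

A tree decomposition must satisfy three properties: every vertex lies in some bag; for every edge, both endpoints lie together in some bag; and for every vertex, the bags containing it form a connected subtree. Here vertex 1 appears in no bag, so the decomposition is invalid.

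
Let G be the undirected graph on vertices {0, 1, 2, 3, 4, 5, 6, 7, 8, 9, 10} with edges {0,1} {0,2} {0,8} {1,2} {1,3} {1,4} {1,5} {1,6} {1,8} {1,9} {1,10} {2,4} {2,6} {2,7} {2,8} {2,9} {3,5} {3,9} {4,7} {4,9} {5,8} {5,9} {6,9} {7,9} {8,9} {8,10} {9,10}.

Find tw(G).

A width-3 tree decomposition is:
Bags: B1 = {1, 3, 5, 9}  B2 = {1, 5, 8, 9}  B3 = {1, 2, 8, 9}  B4 = {1, 2, 4, 9}  B5 = {0, 1, 2, 8}  B6 = {1, 2, 6, 9}  B7 = {2, 4, 7, 9}  B8 = {1, 8, 9, 10}
Tree: B1–B2, B2–B3, B3–B4, B3–B5, B4–B6, B4–B7, B3–B8
The largest bag has 4 vertices, giving width 3; this decomposition certifies tw(G) ≤ 3. Conversely, {0, 1, 2, 8} is a clique of size 4, and the vertices of any clique must share a bag in every tree decomposition; so some bag has ≥ 4 vertices and tw(G) ≥ 3. The upper and lower bounds meet at 3, so that is the treewidth.

3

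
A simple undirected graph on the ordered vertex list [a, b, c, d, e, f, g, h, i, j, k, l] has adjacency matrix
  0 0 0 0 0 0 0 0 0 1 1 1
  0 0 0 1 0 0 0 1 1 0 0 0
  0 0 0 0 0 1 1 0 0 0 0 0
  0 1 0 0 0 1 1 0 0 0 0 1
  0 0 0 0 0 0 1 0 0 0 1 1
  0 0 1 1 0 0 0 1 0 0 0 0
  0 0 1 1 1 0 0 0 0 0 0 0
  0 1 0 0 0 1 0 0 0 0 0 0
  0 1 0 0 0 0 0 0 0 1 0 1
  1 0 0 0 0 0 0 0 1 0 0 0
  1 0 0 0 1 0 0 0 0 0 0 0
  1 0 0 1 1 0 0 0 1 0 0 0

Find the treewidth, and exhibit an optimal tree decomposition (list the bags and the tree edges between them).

Treewidth 3.
One optimal decomposition is:
Bags: B1 = {a, e, j, k}  B2 = {a, e, j, l}  B3 = {e, i, j, l}  B4 = {e, g, i, l}  B5 = {d, g, i, l}  B6 = {b, d, g, i}  B7 = {b, c, d, g}  B8 = {b, c, d, f}  B9 = {b, c, f, h}
Tree: B1–B2, B2–B3, B3–B4, B4–B5, B5–B6, B6–B7, B7–B8, B8–B9

The largest bag has 4 vertices, giving width 3; this decomposition certifies tw(G) ≤ 3. For the lower bound: the 4 vertex sets {a,j,k}, {e}, {l}, {b,d,g,i} are disjoint, each induces a connected subgraph, and every pair is joined by at least one edge of G. Contracting each set to a single vertex therefore yields K_{4} as a minor, and since treewidth is minor-monotone, tw(G) ≥ tw(K_{4}) = 3. Combining the bounds, tw(G) = 3.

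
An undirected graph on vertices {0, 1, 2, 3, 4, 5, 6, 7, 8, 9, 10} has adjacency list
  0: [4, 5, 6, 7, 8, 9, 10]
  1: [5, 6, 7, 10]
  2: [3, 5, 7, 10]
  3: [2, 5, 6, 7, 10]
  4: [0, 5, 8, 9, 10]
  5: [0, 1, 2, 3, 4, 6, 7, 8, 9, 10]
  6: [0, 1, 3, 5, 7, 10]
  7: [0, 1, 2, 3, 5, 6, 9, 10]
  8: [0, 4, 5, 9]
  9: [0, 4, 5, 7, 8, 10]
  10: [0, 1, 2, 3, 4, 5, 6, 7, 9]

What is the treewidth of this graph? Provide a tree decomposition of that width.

Every bag has size at most 5, so the width is 5 − 1 = 4 and tw(G) ≤ 4. Conversely, {0, 4, 5, 8, 9} is a clique of size 5, and the vertices of any clique must share a bag in every tree decomposition; so some bag has ≥ 5 vertices and tw(G) ≥ 4. The upper and lower bounds meet at 4, so that is the treewidth.

Treewidth 4.
Bags: B1 = {0, 5, 7, 9, 10}  B2 = {0, 4, 5, 9, 10}  B3 = {0, 4, 5, 8, 9}  B4 = {0, 5, 6, 7, 10}  B5 = {3, 5, 6, 7, 10}  B6 = {1, 5, 6, 7, 10}  B7 = {2, 3, 5, 7, 10}
Tree: B1–B2, B2–B3, B1–B4, B4–B5, B4–B6, B5–B7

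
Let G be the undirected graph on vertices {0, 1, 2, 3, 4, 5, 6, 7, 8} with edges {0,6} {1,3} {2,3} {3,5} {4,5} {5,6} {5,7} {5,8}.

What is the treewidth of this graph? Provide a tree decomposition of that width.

The largest bag has 2 vertices, giving width 1; this decomposition certifies tw(G) ≤ 1. Any graph with an edge has treewidth ≥ 1, and G has the edge 6–0. Hence tw(G) = 1 exactly.

Treewidth 1.
One such decomposition:
Bags: B1 = {0, 6}  B2 = {5, 6}  B3 = {4, 5}  B4 = {3, 5}  B5 = {5, 7}  B6 = {5, 8}  B7 = {2, 3}  B8 = {1, 3}
Tree: B1–B2, B2–B3, B2–B4, B3–B5, B5–B6, B4–B7, B4–B8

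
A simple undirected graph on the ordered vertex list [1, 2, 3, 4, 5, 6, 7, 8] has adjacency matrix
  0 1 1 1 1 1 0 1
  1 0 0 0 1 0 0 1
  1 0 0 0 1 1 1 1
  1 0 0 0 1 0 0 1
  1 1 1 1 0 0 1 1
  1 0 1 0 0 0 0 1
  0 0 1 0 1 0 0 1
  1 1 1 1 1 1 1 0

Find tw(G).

A width-3 tree decomposition is:
Bags: B1 = {1, 4, 5, 8}  B2 = {1, 3, 5, 8}  B3 = {3, 5, 7, 8}  B4 = {1, 2, 5, 8}  B5 = {1, 3, 6, 8}
Tree: B1–B2, B2–B3, B1–B4, B2–B5
The largest bag has 4 vertices, giving width 3; this decomposition certifies tw(G) ≤ 3. Conversely, {1, 2, 5, 8} is a clique of size 4, and the vertices of any clique must share a bag in every tree decomposition; so some bag has ≥ 4 vertices and tw(G) ≥ 3. Therefore the treewidth is 3.

3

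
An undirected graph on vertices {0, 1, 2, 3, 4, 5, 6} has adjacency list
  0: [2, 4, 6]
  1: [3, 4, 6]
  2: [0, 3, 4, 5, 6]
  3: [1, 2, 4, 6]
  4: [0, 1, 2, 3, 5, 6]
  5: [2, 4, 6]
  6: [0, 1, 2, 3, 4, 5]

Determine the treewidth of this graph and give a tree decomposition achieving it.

Treewidth 3.
Bags: B1 = {2, 3, 4, 6}  B2 = {0, 2, 4, 6}  B3 = {2, 4, 5, 6}  B4 = {1, 3, 4, 6}
Tree: B1–B2, B2–B3, B1–B4

Every bag has size at most 4, so the width is 4 − 1 = 3 and tw(G) ≤ 3. On the other hand G contains the 4-clique {1, 3, 4, 6}. A clique must lie in a single bag of any decomposition, so no decomposition can have width below 3. Hence tw(G) = 3 exactly.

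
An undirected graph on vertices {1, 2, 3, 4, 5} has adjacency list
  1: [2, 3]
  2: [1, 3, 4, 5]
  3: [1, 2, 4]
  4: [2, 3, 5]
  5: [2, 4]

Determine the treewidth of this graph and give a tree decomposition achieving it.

The largest bag has 3 vertices, giving width 2; this decomposition certifies tw(G) ≤ 2. Conversely, {1, 2, 3} is a clique of size 3, and the vertices of any clique must share a bag in every tree decomposition; so some bag has ≥ 3 vertices and tw(G) ≥ 2. Hence tw(G) = 2 exactly.

Treewidth 2.
Bags: B1 = {2, 4, 5}  B2 = {2, 3, 4}  B3 = {1, 2, 3}
Tree: B1–B2, B2–B3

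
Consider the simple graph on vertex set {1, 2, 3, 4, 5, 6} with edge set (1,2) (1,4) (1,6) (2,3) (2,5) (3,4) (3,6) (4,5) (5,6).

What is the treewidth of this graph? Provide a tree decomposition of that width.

Every bag has size at most 4, so the width is 4 − 1 = 3 and tw(G) ≤ 3. For the lower bound: the 4 vertex sets {4,5}, {1,2}, {3}, {6} are disjoint, each induces a connected subgraph, and every pair is joined by at least one edge of G. Contracting each set to a single vertex therefore yields K_{4} as a minor, and since treewidth is minor-monotone, tw(G) ≥ tw(K_{4}) = 3. Hence tw(G) = 3 exactly.

Treewidth 3.
Bags: B1 = {1, 3, 4, 5}  B2 = {1, 2, 3, 5}  B3 = {1, 3, 5, 6}
Tree: B1–B2, B2–B3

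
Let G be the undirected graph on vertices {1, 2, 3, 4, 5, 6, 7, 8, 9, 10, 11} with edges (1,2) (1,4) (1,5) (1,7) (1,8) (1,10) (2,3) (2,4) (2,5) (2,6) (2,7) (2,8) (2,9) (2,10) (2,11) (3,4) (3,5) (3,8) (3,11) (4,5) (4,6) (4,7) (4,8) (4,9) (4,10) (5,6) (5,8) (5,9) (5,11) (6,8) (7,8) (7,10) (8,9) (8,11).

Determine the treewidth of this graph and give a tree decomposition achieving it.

Every bag has size at most 5, so the width is 5 − 1 = 4 and tw(G) ≤ 4. Conversely, {2, 3, 5, 8, 11} is a clique of size 5, and the vertices of any clique must share a bag in every tree decomposition; so some bag has ≥ 5 vertices and tw(G) ≥ 4. Hence tw(G) = 4 exactly.

Treewidth 4.
Bags: B1 = {1, 2, 4, 5, 8}  B2 = {2, 3, 4, 5, 8}  B3 = {2, 4, 5, 6, 8}  B4 = {2, 4, 5, 8, 9}  B5 = {1, 2, 4, 7, 8}  B6 = {2, 3, 5, 8, 11}  B7 = {1, 2, 4, 7, 10}
Tree: B1–B2, B2–B3, B1–B4, B1–B5, B2–B6, B5–B7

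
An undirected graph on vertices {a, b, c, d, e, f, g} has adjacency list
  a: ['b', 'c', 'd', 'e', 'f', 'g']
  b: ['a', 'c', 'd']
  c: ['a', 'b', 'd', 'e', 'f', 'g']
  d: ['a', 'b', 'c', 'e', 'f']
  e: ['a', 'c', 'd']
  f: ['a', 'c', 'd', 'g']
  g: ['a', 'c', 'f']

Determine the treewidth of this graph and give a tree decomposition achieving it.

Treewidth 3.
Bags: B1 = {a, c, d, f}  B2 = {a, c, d, e}  B3 = {a, c, f, g}  B4 = {a, b, c, d}
Tree: B1–B2, B1–B3, B2–B4

Each bag holds 4 vertices, so the decomposition has width 3, which upper-bounds the treewidth. On the other hand G contains the 4-clique {a, c, d, e}. A clique must lie in a single bag of any decomposition, so no decomposition can have width below 3. Therefore the treewidth is 3.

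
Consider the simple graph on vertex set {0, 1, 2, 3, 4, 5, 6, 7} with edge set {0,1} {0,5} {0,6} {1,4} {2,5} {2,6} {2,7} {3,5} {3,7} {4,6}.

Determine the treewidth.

A width-2 tree decomposition is:
Bags: B1 = {3, 5, 7}  B2 = {2, 5, 7}  B3 = {0, 2, 5}  B4 = {0, 2, 6}  B5 = {0, 1, 6}  B6 = {1, 4, 6}
Tree: B1–B2, B2–B3, B3–B4, B4–B5, B5–B6
The largest bag has 3 vertices, giving width 2; this decomposition certifies tw(G) ≤ 2. The edges 3–7–2–5–3 form a cycle, so G is not a tree and its treewidth is at least 2. The upper and lower bounds meet at 2, so that is the treewidth.

2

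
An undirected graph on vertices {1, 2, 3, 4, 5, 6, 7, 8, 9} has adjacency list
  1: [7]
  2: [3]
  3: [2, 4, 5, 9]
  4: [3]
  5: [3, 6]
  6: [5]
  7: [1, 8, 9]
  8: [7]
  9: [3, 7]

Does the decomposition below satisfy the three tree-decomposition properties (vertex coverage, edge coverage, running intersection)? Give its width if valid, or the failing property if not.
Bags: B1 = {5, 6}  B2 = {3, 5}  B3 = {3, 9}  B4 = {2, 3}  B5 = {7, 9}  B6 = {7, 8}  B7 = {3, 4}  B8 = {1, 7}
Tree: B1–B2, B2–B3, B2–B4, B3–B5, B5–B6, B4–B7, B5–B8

Every vertex of G appears in some bag (union = {1, 2, 3, 4, 5, 6, 7, 8, 9}); every edge is covered by a bag; and for each vertex v the set of bags containing v is connected in the bag tree. The decomposition is therefore valid. The largest bag has 2 vertices, so the width is 1.

Yes; width 1.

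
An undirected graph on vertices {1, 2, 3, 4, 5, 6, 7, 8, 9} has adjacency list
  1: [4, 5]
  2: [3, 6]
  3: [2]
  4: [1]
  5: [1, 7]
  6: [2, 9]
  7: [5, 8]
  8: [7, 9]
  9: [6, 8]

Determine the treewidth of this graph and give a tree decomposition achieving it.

Every bag has size at most 2, so the width is 2 − 1 = 1 and tw(G) ≤ 1. Since G has at least one edge (e.g. 3–2), it is not an edgeless graph, so tw(G) ≥ 1. Hence tw(G) = 1 exactly.

Treewidth 1.
Bags: B1 = {2, 3}  B2 = {2, 6}  B3 = {6, 9}  B4 = {8, 9}  B5 = {7, 8}  B6 = {5, 7}  B7 = {1, 5}  B8 = {1, 4}
Tree: B1–B2, B2–B3, B3–B4, B4–B5, B5–B6, B6–B7, B7–B8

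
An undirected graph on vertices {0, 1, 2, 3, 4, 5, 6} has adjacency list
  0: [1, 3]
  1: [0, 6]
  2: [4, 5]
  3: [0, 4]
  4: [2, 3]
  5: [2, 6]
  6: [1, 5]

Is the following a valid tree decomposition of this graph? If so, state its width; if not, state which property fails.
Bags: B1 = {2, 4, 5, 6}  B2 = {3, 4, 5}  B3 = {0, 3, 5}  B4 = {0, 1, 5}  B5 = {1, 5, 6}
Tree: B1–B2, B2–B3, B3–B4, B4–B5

No — bags containing vertex 6 are not connected in the tree.

A tree decomposition must satisfy three properties: every vertex lies in some bag; for every edge, both endpoints lie together in some bag; and for every vertex, the bags containing it form a connected subtree. Here bags containing vertex 6 are not connected in the tree, so the decomposition is invalid.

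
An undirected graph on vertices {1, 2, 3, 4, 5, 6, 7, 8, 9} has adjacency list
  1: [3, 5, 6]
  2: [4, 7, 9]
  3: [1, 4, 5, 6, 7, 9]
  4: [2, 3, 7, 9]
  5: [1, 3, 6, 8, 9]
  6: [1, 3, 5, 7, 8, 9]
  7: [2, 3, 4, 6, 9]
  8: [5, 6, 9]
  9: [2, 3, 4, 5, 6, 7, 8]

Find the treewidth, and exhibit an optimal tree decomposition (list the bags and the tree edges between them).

Treewidth 3.
Bags: B1 = {3, 5, 6, 9}  B2 = {5, 6, 8, 9}  B3 = {1, 3, 5, 6}  B4 = {3, 6, 7, 9}  B5 = {3, 4, 7, 9}  B6 = {2, 4, 7, 9}
Tree: B1–B2, B1–B3, B1–B4, B4–B5, B5–B6

Every bag has size at most 4, so the width is 4 − 1 = 3 and tw(G) ≤ 3. For the lower bound, the 4 vertices {1, 3, 5, 6} are pairwise adjacent, and any tree decomposition puts a clique entirely inside one bag — forcing width ≥ 3. Hence tw(G) = 3 exactly.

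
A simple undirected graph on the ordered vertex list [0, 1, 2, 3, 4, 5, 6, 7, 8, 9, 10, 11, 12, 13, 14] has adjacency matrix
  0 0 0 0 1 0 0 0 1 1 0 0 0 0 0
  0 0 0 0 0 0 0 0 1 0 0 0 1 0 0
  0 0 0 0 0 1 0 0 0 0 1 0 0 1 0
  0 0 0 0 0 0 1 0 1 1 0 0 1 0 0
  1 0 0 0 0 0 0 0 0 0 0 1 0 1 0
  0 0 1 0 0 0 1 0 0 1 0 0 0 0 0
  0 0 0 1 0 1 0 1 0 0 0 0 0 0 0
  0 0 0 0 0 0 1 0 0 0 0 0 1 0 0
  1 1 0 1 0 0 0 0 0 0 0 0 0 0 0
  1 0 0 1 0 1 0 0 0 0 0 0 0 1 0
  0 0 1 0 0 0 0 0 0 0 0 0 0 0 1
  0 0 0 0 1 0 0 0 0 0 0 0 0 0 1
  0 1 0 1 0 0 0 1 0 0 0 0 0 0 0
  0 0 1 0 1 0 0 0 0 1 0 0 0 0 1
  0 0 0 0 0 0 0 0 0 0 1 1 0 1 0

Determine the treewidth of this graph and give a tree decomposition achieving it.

Treewidth 3.
One optimal decomposition is:
Bags: B1 = {1, 7, 8, 12}  B2 = {3, 7, 8, 12}  B3 = {3, 6, 7, 8}  B4 = {0, 3, 6, 8}  B5 = {0, 3, 6, 9}  B6 = {0, 5, 6, 9}  B7 = {0, 4, 5, 9}  B8 = {4, 5, 9, 13}  B9 = {2, 4, 5, 13}  B10 = {2, 4, 11, 13}  B11 = {2, 11, 13, 14}  B12 = {2, 10, 11, 14}
Tree: B1–B2, B2–B3, B3–B4, B4–B5, B5–B6, B6–B7, B7–B8, B8–B9, B9–B10, B10–B11, B11–B12

The largest bag has 4 vertices, giving width 3; this decomposition certifies tw(G) ≤ 3. For the lower bound: the 4 vertex sets {1,7,12}, {8}, {3}, {0,5,6,9} are disjoint, each induces a connected subgraph, and every pair is joined by at least one edge of G. Contracting each set to a single vertex therefore yields K_{4} as a minor, and since treewidth is minor-monotone, tw(G) ≥ tw(K_{4}) = 3. Hence tw(G) = 3 exactly.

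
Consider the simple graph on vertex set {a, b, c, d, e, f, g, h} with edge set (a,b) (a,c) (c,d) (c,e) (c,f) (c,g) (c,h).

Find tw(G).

A width-1 tree decomposition is:
Bags: B1 = {c, f}  B2 = {a, c}  B3 = {c, h}  B4 = {a, b}  B5 = {c, d}  B6 = {c, e}  B7 = {c, g}
Tree: B1–B2, B2–B3, B2–B4, B1–B5, B3–B6, B6–B7
The largest bag has 2 vertices, giving width 1; this decomposition certifies tw(G) ≤ 1. Since G has at least one edge (e.g. c–f), it is not an edgeless graph, so tw(G) ≥ 1. Hence tw(G) = 1 exactly.

1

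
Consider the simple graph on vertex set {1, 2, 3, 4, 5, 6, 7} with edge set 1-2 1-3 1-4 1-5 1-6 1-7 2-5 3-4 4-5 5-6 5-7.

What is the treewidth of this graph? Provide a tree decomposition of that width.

Treewidth 2.
One optimal decomposition is:
Bags: B1 = {1, 5, 7}  B2 = {1, 2, 5}  B3 = {1, 4, 5}  B4 = {1, 5, 6}  B5 = {1, 3, 4}
Tree: B1–B2, B2–B3, B2–B4, B3–B5

Every bag has size at most 3, so the width is 3 − 1 = 2 and tw(G) ≤ 2. For the lower bound, the 3 vertices {1, 3, 4} are pairwise adjacent, and any tree decomposition puts a clique entirely inside one bag — forcing width ≥ 2. The upper and lower bounds meet at 2, so that is the treewidth.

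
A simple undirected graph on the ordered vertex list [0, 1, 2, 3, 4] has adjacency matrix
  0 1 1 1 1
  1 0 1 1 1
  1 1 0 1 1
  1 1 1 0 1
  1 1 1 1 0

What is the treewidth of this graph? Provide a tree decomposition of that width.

Treewidth 4.
One such decomposition:
Bags: B1 = {0, 1, 2, 3, 4}
Tree: (single bag)

With just one bag of size 5, the width is 5 − 1 = 4, so tw(G) ≤ 4. On the other hand G contains the 5-clique {0, 1, 2, 3, 4}. A clique must lie in a single bag of any decomposition, so no decomposition can have width below 4. Hence tw(G) = 4 exactly.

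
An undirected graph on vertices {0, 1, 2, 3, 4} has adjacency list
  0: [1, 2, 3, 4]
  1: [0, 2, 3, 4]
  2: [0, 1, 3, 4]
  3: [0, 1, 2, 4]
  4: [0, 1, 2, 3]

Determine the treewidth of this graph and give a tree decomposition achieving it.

Treewidth 4.
Bags: B1 = {0, 1, 2, 3, 4}
Tree: (single bag)

A single bag containing all 5 vertices is trivially a valid decomposition of width 4. Conversely, {0, 1, 2, 3, 4} is a clique of size 5, and the vertices of any clique must share a bag in every tree decomposition; so some bag has ≥ 5 vertices and tw(G) ≥ 4. Hence tw(G) = 4 exactly.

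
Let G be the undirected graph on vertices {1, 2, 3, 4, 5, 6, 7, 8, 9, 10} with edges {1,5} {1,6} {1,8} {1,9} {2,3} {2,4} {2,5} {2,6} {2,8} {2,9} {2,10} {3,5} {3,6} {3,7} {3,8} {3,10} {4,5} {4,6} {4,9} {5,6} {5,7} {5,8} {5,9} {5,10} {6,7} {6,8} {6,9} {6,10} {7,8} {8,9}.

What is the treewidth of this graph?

4

A width-4 tree decomposition is:
Bags: B1 = {2, 3, 5, 6, 8}  B2 = {3, 5, 6, 7, 8}  B3 = {2, 3, 5, 6, 10}  B4 = {2, 5, 6, 8, 9}  B5 = {2, 4, 5, 6, 9}  B6 = {1, 5, 6, 8, 9}
Tree: B1–B2, B1–B3, B1–B4, B4–B5, B4–B6
Each bag holds 5 vertices, so the decomposition has width 4, which upper-bounds the treewidth. Conversely, {1, 5, 6, 8, 9} is a clique of size 5, and the vertices of any clique must share a bag in every tree decomposition; so some bag has ≥ 5 vertices and tw(G) ≥ 4. Therefore the treewidth is 4.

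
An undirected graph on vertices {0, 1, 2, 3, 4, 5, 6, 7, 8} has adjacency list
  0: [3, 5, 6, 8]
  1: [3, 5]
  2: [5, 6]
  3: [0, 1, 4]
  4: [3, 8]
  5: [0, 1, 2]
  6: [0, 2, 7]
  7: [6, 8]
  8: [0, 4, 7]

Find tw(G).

A width-3 tree decomposition is:
Bags: B1 = {1, 2, 3, 5}  B2 = {0, 2, 3, 5}  B3 = {0, 2, 3, 6}  B4 = {0, 3, 4, 6}  B5 = {0, 4, 6, 8}  B6 = {4, 6, 7, 8}
Tree: B1–B2, B2–B3, B3–B4, B4–B5, B5–B6
Each bag holds 4 vertices, so the decomposition has width 3, which upper-bounds the treewidth. For the lower bound: the 4 vertex sets {1,2,5}, {3}, {0}, {4,6,7,8} are disjoint, each induces a connected subgraph, and every pair is joined by at least one edge of G. Contracting each set to a single vertex therefore yields K_{4} as a minor, and since treewidth is minor-monotone, tw(G) ≥ tw(K_{4}) = 3. Therefore the treewidth is 3.

3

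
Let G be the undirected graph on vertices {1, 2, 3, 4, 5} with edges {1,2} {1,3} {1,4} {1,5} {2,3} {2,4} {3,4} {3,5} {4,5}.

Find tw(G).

3

A width-3 tree decomposition is:
Bags: B1 = {1, 3, 4, 5}  B2 = {1, 2, 3, 4}
Tree: B1–B2
Every bag has size at most 4, so the width is 4 − 1 = 3 and tw(G) ≤ 3. For the lower bound, the 4 vertices {1, 2, 3, 4} are pairwise adjacent, and any tree decomposition puts a clique entirely inside one bag — forcing width ≥ 3. Therefore the treewidth is 3.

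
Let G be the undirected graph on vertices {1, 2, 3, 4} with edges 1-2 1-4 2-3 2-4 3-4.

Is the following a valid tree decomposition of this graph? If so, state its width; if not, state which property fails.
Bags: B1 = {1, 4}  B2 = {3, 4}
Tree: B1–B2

A tree decomposition must satisfy three properties: every vertex lies in some bag; for every edge, both endpoints lie together in some bag; and for every vertex, the bags containing it form a connected subtree. Here vertex 2 appears in no bag, so the decomposition is invalid.

No — vertex 2 appears in no bag.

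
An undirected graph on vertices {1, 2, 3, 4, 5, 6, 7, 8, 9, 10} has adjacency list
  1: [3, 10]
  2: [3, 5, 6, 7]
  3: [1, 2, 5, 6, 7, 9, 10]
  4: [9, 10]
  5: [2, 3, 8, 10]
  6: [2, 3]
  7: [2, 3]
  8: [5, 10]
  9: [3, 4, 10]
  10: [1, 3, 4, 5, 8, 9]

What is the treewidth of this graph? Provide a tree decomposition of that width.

The largest bag has 3 vertices, giving width 2; this decomposition certifies tw(G) ≤ 2. On the other hand G contains the 3-clique {5, 8, 10}. A clique must lie in a single bag of any decomposition, so no decomposition can have width below 2. Hence tw(G) = 2 exactly.

Treewidth 2.
Bags: B1 = {3, 9, 10}  B2 = {4, 9, 10}  B3 = {3, 5, 10}  B4 = {2, 3, 5}  B5 = {2, 3, 7}  B6 = {5, 8, 10}  B7 = {2, 3, 6}  B8 = {1, 3, 10}
Tree: B1–B2, B1–B3, B3–B4, B4–B5, B3–B6, B4–B7, B3–B8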